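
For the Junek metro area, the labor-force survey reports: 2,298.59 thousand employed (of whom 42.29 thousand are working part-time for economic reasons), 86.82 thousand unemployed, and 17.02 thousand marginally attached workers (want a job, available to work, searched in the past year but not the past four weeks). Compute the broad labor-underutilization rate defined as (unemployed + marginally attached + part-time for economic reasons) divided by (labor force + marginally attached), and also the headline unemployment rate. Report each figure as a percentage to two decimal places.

Broad underutilization rate ≈ 6.08%; headline unemployment rate ≈ 3.64%.

Labor force = 2,298.59 + 86.82 = 2,385.41 thousand.
Numerator = 86.82 + 17.02 + 42.29 = 146.13 thousand.
Denominator = 2,385.41 + 17.02 = 2,402.43 thousand.
Broad rate = 146.13 / 2,402.43 = 6.08%.
Headline unemployment rate = 86.82 / 2,385.41 = 3.64%.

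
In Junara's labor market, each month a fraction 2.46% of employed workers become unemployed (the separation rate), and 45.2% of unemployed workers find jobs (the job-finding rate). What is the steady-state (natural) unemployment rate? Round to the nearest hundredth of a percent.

Steady-state unemployment rate ≈ 5.16%.

At steady state the flows balance: s·E = f·U, so U/(E+U) = s/(s+f).
u* = 2.46 / (2.46 + 45.2) = 2.46 / 47.66 = 5.16%.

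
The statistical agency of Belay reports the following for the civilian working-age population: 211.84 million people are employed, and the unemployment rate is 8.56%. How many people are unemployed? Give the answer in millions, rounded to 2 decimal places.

Let U be the number unemployed. The labor force is E + U, and U/(E+U) = 0.0856.
So U = 0.0856 × 211.84 / (1 − 0.0856) = 18.1335 / 0.9144 ≈ 19.83 million.

About 19.83 million are unemployed.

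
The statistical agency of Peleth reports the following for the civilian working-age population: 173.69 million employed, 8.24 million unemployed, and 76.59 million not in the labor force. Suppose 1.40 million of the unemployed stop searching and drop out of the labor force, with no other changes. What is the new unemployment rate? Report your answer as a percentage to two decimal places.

New unemployment rate ≈ 3.79%.

Initially, labor force = 173.69 + 8.24 = 181.93 million, so u = 8.24/181.93 = 4.53%.
After the change, unemployed and labor force both fall by 1.40 → E = 173.69, U = 6.84, labor force = 180.53 million.
New unemployment rate = 6.84 / 180.53 = 3.79%.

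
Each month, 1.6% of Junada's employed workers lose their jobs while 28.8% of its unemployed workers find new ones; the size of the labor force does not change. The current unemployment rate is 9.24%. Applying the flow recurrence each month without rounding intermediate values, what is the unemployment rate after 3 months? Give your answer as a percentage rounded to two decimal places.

With a fixed labor force, u_{t+1} = u_t + s·(1−u_t) − f·u_t = u_t·(1−s−f) + s.
Here 1−s−f = 0.696 and s = 0.016.
u_1 = 0.092400 × 0.696 + 0.016 = 0.080310.
u_2 = 0.080310 × 0.696 + 0.016 = 0.071896.
u_3 = 0.071896 × 0.696 + 0.016 = 0.066040.

Unemployment rate after three months ≈ 6.60%.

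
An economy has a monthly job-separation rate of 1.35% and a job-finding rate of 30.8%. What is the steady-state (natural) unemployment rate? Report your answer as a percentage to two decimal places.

At steady state the flows balance: s·E = f·U, so U/(E+U) = s/(s+f).
u* = 1.35 / (1.35 + 30.8) = 1.35 / 32.15 = 4.20%.

Steady-state unemployment rate ≈ 4.20%.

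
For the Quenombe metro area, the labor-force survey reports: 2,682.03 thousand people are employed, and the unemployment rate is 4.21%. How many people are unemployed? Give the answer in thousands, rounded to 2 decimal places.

Let U be the number unemployed. The labor force is E + U, and U/(E+U) = 0.0421.
So U = 0.0421 × 2,682.03 / (1 − 0.0421) = 112.9135 / 0.9579 ≈ 117.88 thousand.

About 117.88 thousand are unemployed.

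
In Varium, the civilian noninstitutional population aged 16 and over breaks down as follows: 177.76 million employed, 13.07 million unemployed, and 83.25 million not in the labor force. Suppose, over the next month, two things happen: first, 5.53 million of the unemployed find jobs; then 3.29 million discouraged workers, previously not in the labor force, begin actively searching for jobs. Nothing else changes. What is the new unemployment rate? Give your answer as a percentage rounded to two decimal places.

New unemployment rate ≈ 5.58%.

Initially, labor force = 177.76 + 13.07 = 190.83 million, so u = 13.07/190.83 = 6.85%.
After the first change, unemployed falls and employed rises by 5.53; labor force unchanged → E = 183.29, U = 7.54, labor force = 190.83 million.
After the second change, unemployed and labor force both rise by 3.29 → E = 183.29, U = 10.83, labor force = 194.12 million.
New unemployment rate = 10.83 / 194.12 = 5.58%.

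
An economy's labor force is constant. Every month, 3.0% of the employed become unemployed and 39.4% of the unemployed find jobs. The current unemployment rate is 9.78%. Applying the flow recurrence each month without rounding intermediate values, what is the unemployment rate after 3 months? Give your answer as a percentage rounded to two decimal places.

Unemployment rate after three months ≈ 7.59%.

With a fixed labor force, u_{t+1} = u_t + s·(1−u_t) − f·u_t = u_t·(1−s−f) + s.
Here 1−s−f = 0.576 and s = 0.030.
u_1 = 0.097800 × 0.576 + 0.030 = 0.086333.
u_2 = 0.086333 × 0.576 + 0.030 = 0.079728.
u_3 = 0.079728 × 0.576 + 0.030 = 0.075923.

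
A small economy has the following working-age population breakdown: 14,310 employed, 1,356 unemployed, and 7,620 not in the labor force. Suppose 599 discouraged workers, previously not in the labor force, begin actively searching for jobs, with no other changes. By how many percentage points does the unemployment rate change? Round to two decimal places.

Initially, labor force = 14,310 + 1,356 = 15,666, so u = 1,356/15,666 = 8.66%.
After the change, unemployed and labor force both rise by 599 → E = 14,310, U = 1,955, labor force = 16,265.
New unemployment rate = 1,955 / 16,265 = 12.02%.
Change = 12.02% − 8.66% = +3.36 percentage points.

The unemployment rate changes by +3.36 percentage points.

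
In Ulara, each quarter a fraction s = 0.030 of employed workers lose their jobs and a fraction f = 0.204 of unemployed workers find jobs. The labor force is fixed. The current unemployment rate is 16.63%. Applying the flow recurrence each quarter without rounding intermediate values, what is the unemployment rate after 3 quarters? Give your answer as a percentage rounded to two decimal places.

Unemployment rate after three quarters ≈ 14.53%.

With a fixed labor force, u_{t+1} = u_t + s·(1−u_t) − f·u_t = u_t·(1−s−f) + s.
Here 1−s−f = 0.766 and s = 0.030.
u_1 = 0.166300 × 0.766 + 0.030 = 0.157386.
u_2 = 0.157386 × 0.766 + 0.030 = 0.150558.
u_3 = 0.150558 × 0.766 + 0.030 = 0.145327.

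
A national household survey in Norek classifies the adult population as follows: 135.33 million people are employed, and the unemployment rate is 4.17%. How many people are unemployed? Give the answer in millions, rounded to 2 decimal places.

About 5.89 million are unemployed.

Let U be the number unemployed. The labor force is E + U, and U/(E+U) = 0.0417.
So U = 0.0417 × 135.33 / (1 − 0.0417) = 5.6433 / 0.9583 ≈ 5.89 million.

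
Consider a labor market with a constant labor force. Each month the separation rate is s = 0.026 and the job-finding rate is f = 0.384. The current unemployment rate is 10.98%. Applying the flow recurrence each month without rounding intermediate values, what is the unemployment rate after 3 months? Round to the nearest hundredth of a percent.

Unemployment rate after three months ≈ 7.29%.

With a fixed labor force, u_{t+1} = u_t + s·(1−u_t) − f·u_t = u_t·(1−s−f) + s.
Here 1−s−f = 0.590 and s = 0.026.
u_1 = 0.109800 × 0.590 + 0.026 = 0.090782.
u_2 = 0.090782 × 0.590 + 0.026 = 0.079561.
u_3 = 0.079561 × 0.590 + 0.026 = 0.072941.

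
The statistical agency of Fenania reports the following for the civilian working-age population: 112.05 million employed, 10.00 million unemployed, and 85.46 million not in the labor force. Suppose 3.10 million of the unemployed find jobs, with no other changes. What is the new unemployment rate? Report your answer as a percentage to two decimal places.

Initially, labor force = 112.05 + 10.00 = 122.05 million, so u = 10.00/122.05 = 8.19%.
After the change, unemployed falls and employed rises by 3.10; labor force unchanged → E = 115.15, U = 6.90, labor force = 122.05 million.
New unemployment rate = 6.90 / 122.05 = 5.65%.

New unemployment rate ≈ 5.65%.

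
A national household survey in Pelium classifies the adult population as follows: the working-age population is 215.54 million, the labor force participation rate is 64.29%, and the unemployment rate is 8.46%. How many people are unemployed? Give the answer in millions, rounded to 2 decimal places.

About 11.72 million are unemployed.

Labor force = 0.6429 × 215.54 = 138.57 million.
Unemployed = 0.0846 × 138.57 ≈ 11.72 million.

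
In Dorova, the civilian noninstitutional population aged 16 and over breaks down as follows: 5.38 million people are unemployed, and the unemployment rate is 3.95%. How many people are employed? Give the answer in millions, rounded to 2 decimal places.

Labor force = U / u = 5.38 / 0.0395 ≈ 136.20 million.
Employed = labor force − unemployed = 136.20 − 5.38 = 130.82 million.

About 130.82 million are employed.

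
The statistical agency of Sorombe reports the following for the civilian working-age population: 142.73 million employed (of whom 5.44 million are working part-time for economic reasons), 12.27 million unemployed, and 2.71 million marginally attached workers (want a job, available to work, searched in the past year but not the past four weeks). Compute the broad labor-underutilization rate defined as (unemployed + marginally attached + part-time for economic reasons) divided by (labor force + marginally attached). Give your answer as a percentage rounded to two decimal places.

Broad underutilization rate ≈ 12.95%.

Labor force = 142.73 + 12.27 = 155.00 million.
Numerator = 12.27 + 2.71 + 5.44 = 20.42 million.
Denominator = 155.00 + 2.71 = 157.71 million.
Broad rate = 20.42 / 157.71 = 12.95%.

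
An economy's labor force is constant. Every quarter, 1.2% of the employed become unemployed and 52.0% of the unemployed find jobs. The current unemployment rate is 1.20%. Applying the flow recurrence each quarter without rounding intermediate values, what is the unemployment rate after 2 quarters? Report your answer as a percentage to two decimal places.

With a fixed labor force, u_{t+1} = u_t + s·(1−u_t) − f·u_t = u_t·(1−s−f) + s.
Here 1−s−f = 0.468 and s = 0.012.
u_1 = 0.012000 × 0.468 + 0.012 = 0.017616.
u_2 = 0.017616 × 0.468 + 0.012 = 0.020244.

Unemployment rate after two quarters ≈ 2.02%.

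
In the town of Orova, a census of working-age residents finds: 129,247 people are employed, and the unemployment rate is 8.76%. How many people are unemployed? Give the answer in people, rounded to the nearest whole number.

Let U be the number unemployed. The labor force is E + U, and U/(E+U) = 0.0876.
So U = 0.0876 × 129,247 / (1 − 0.0876) = 11322.04 / 0.9124 ≈ 12,409.

About 12,409 are unemployed.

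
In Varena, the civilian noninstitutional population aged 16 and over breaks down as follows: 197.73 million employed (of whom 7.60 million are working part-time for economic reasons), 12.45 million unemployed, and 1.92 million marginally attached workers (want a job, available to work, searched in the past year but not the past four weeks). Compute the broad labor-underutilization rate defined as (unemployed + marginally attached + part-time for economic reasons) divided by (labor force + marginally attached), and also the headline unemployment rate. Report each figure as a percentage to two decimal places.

Labor force = 197.73 + 12.45 = 210.18 million.
Numerator = 12.45 + 1.92 + 7.60 = 21.97 million.
Denominator = 210.18 + 1.92 = 212.10 million.
Broad rate = 21.97 / 212.10 = 10.36%.
Headline unemployment rate = 12.45 / 210.18 = 5.92%.

Broad underutilization rate ≈ 10.36%; headline unemployment rate ≈ 5.92%.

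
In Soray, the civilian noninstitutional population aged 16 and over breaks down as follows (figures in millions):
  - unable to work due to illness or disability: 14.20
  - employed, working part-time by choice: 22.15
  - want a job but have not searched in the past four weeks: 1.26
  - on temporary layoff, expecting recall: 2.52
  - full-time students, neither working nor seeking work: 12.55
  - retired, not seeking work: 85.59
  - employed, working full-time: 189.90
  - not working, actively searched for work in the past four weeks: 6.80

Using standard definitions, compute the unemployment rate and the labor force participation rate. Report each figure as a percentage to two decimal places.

Employed = 22.15 + 189.90 = 212.05 million.
Unemployed = 2.52 + 6.80 = 9.32 million (jobless and actively searching, or on temporary layoff).
Labor force = 212.05 + 9.32 = 221.37 million.
Not in labor force = 14.20 + 1.26 + 12.55 + 85.59 = 113.60 million (those not working and not actively searching are outside the labor force — including those who want a job but have given up searching).
Civilian working-age population = 221.37 + 113.60 = 334.97 million.
Unemployment rate = 9.32 / 221.37 = 4.21%.
Labor force participation rate = 221.37 / 334.97 = 66.09%.

Unemployment rate ≈ 4.21%; labor force participation rate ≈ 66.09%.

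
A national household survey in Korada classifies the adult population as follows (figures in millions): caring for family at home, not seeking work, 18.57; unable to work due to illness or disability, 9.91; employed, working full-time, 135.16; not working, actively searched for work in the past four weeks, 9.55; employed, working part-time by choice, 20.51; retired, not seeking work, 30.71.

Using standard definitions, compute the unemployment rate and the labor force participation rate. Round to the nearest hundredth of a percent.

Employed = 135.16 + 20.51 = 155.67 million.
Unemployed = 9.55 million.
Labor force = 155.67 + 9.55 = 165.22 million.
Not in labor force = 18.57 + 9.91 + 30.71 = 59.19 million (those not working and not actively searching are outside the labor force).
Civilian working-age population = 165.22 + 59.19 = 224.41 million.
Unemployment rate = 9.55 / 165.22 = 5.78%.
Labor force participation rate = 165.22 / 224.41 = 73.62%.

Unemployment rate ≈ 5.78%; labor force participation rate ≈ 73.62%.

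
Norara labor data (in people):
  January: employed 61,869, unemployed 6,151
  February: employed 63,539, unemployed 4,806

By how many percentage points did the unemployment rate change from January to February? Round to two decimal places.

January: labor force = 61,869 + 6,151 = 68,020; u = 6,151/68,020 = 9.04%.
February: labor force = 63,539 + 4,806 = 68,345; u = 4,806/68,345 = 7.03%.
Change = 7.03% − 9.04% = −2.01 pp.

The unemployment rate changed by −2.01 percentage points.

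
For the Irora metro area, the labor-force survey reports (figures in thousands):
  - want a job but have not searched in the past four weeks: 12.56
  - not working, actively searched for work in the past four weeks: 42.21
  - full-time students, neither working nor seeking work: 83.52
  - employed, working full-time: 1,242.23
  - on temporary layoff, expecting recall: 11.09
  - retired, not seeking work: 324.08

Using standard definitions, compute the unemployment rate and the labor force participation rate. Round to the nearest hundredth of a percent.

Employed = 1,242.23 thousand.
Unemployed = 42.21 + 11.09 = 53.30 thousand (jobless and actively searching, or on temporary layoff).
Labor force = 1,242.23 + 53.30 = 1,295.53 thousand.
Not in labor force = 12.56 + 83.52 + 324.08 = 420.16 thousand (those not working and not actively searching are outside the labor force — including those who want a job but have given up searching).
Civilian working-age population = 1,295.53 + 420.16 = 1,715.69 thousand.
Unemployment rate = 53.30 / 1,295.53 = 4.11%.
Labor force participation rate = 1,295.53 / 1,715.69 = 75.51%.

Unemployment rate ≈ 4.11%; labor force participation rate ≈ 75.51%.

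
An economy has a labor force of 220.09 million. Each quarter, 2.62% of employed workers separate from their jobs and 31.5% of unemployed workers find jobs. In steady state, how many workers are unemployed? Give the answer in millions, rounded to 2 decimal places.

Steady-state unemployment rate u* = s/(s+f) = 2.62/(2.62+31.5) = 0.076788.
Unemployed = u* × labor force = 0.076788 × 220.09 ≈ 16.90 million.

About 16.90 million are unemployed in steady state.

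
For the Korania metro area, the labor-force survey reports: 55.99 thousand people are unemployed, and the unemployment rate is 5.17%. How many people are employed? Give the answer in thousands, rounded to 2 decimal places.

About 1,026.99 thousand are employed.

Labor force = U / u = 55.99 / 0.0517 ≈ 1,082.98 thousand.
Employed = labor force − unemployed = 1,082.98 − 55.99 = 1,026.99 thousand.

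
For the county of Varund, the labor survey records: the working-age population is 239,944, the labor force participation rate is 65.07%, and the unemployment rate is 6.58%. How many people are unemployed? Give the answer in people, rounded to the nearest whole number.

About 10,273 are unemployed.

Labor force = 0.6507 × 239,944 = 156,132.
Unemployed = 0.0658 × 156,132 ≈ 10,273.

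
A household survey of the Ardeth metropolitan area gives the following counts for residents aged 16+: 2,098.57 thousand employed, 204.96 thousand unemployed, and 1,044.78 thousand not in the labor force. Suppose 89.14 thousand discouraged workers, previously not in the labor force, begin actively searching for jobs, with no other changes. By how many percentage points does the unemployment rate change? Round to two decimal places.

The unemployment rate changes by +3.39 percentage points.

Initially, labor force = 2,098.57 + 204.96 = 2,303.53 thousand, so u = 204.96/2,303.53 = 8.90%.
After the change, unemployed and labor force both rise by 89.14 → E = 2,098.57, U = 294.10, labor force = 2,392.67 thousand.
New unemployment rate = 294.10 / 2,392.67 = 12.29%.
Change = 12.29% − 8.90% = +3.39 percentage points.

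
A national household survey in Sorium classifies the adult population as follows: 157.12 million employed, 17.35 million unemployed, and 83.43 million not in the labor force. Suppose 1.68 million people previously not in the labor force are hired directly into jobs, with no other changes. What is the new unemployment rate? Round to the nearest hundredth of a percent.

New unemployment rate ≈ 9.85%.

Initially, labor force = 157.12 + 17.35 = 174.47 million, so u = 17.35/174.47 = 9.94%.
After the change, employed and labor force both rise by 1.68; unemployed unchanged → E = 158.80, U = 17.35, labor force = 176.15 million.
New unemployment rate = 17.35 / 176.15 = 9.85%.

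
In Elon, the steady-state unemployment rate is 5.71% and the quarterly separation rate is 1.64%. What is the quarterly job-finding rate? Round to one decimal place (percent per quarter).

From u* = s/(s+f): f = s·(1−u)/u.
f = 1.64 × (1 − 0.0571) / 0.0571 = 1.5464 / 0.0571 ≈ 27.1% per quarter.

Job-finding rate ≈ 27.1% per quarter.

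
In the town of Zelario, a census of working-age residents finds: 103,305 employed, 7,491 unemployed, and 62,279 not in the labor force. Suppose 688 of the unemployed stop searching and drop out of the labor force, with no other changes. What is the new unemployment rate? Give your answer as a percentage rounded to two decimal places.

Initially, labor force = 103,305 + 7,491 = 110,796, so u = 7,491/110,796 = 6.76%.
After the change, unemployed and labor force both fall by 688 → E = 103,305, U = 6,803, labor force = 110,108.
New unemployment rate = 6,803 / 110,108 = 6.18%.

New unemployment rate ≈ 6.18%.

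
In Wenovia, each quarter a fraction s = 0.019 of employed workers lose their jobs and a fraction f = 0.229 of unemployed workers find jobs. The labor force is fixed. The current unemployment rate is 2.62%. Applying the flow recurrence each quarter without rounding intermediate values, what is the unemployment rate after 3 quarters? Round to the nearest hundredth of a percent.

With a fixed labor force, u_{t+1} = u_t + s·(1−u_t) − f·u_t = u_t·(1−s−f) + s.
Here 1−s−f = 0.752 and s = 0.019.
u_1 = 0.026200 × 0.752 + 0.019 = 0.038702.
u_2 = 0.038702 × 0.752 + 0.019 = 0.048104.
u_3 = 0.048104 × 0.752 + 0.019 = 0.055174.

Unemployment rate after three quarters ≈ 5.52%.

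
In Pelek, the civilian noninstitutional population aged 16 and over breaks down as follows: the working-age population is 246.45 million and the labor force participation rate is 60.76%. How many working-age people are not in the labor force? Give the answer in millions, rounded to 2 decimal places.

Share not in the labor force = 1 − 0.6076 = 0.3924.
Not in labor force = 0.3924 × 246.45 ≈ 96.71 million.

About 96.71 million are not in the labor force.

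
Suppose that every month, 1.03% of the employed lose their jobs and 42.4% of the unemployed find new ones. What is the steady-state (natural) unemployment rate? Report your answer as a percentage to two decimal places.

At steady state the flows balance: s·E = f·U, so U/(E+U) = s/(s+f).
u* = 1.03 / (1.03 + 42.4) = 1.03 / 43.43 = 2.37%.

Steady-state unemployment rate ≈ 2.37%.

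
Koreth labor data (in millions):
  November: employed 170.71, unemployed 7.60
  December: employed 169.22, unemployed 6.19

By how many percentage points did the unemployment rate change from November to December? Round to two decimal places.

The unemployment rate changed by −0.73 percentage points.

November: labor force = 170.71 + 7.60 = 178.31; u = 7.60/178.31 = 4.26%.
December: labor force = 169.22 + 6.19 = 175.41; u = 6.19/175.41 = 3.53%.
Change = 3.53% − 4.26% = −0.73 pp.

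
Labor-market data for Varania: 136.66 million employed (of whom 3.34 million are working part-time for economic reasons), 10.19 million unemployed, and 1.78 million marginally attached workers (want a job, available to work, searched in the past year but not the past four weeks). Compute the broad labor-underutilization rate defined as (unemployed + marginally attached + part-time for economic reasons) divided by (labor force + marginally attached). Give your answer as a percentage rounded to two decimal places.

Labor force = 136.66 + 10.19 = 146.85 million.
Numerator = 10.19 + 1.78 + 3.34 = 15.31 million.
Denominator = 146.85 + 1.78 = 148.63 million.
Broad rate = 15.31 / 148.63 = 10.30%.

Broad underutilization rate ≈ 10.30%.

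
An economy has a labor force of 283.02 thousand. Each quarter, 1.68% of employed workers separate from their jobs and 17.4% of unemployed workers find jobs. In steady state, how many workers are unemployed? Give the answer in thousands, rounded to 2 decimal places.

Steady-state unemployment rate u* = s/(s+f) = 1.68/(1.68+17.4) = 0.088050.
Unemployed = u* × labor force = 0.088050 × 283.02 ≈ 24.92 thousand.

About 24.92 thousand are unemployed in steady state.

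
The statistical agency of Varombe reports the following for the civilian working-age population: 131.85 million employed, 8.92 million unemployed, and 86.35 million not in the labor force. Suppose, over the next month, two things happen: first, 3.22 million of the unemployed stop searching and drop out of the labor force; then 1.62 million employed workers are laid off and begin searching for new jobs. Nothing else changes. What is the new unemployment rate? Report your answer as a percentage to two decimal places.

Initially, labor force = 131.85 + 8.92 = 140.77 million, so u = 8.92/140.77 = 6.34%.
After the first change, unemployed and labor force both fall by 3.22 → E = 131.85, U = 5.70, labor force = 137.55 million.
After the second change, employed falls and unemployed rises by 1.62; labor force unchanged → E = 130.23, U = 7.32, labor force = 137.55 million.
New unemployment rate = 7.32 / 137.55 = 5.32%.

New unemployment rate ≈ 5.32%.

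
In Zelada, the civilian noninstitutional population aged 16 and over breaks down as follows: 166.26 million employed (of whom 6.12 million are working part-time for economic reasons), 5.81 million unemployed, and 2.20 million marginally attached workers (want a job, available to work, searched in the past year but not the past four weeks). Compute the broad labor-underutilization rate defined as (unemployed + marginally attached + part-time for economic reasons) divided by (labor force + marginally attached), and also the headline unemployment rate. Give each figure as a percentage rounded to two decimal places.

Broad underutilization rate ≈ 8.11%; headline unemployment rate ≈ 3.38%.

Labor force = 166.26 + 5.81 = 172.07 million.
Numerator = 5.81 + 2.20 + 6.12 = 14.13 million.
Denominator = 172.07 + 2.20 = 174.27 million.
Broad rate = 14.13 / 174.27 = 8.11%.
Headline unemployment rate = 5.81 / 172.07 = 3.38%.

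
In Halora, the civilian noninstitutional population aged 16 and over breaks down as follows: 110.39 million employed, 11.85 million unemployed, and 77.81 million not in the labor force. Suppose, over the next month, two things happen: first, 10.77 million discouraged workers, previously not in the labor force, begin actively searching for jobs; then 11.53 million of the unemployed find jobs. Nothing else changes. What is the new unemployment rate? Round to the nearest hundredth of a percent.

Initially, labor force = 110.39 + 11.85 = 122.24 million, so u = 11.85/122.24 = 9.69%.
After the first change, unemployed and labor force both rise by 10.77 → E = 110.39, U = 22.62, labor force = 133.01 million.
After the second change, unemployed falls and employed rises by 11.53; labor force unchanged → E = 121.92, U = 11.09, labor force = 133.01 million.
New unemployment rate = 11.09 / 133.01 = 8.34%.

New unemployment rate ≈ 8.34%.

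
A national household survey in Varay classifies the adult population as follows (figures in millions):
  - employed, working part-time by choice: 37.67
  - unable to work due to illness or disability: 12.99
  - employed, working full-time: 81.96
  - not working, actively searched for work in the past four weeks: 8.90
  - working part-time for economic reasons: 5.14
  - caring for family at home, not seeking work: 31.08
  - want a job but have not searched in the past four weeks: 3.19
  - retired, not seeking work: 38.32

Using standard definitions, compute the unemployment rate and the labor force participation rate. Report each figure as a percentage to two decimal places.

Employed = 37.67 + 81.96 + 5.14 = 124.77 million (anyone who worked, including part-time for economic reasons, counts as employed).
Unemployed = 8.90 million.
Labor force = 124.77 + 8.90 = 133.67 million.
Not in labor force = 12.99 + 31.08 + 3.19 + 38.32 = 85.58 million (those not working and not actively searching are outside the labor force — including those who want a job but have given up searching).
Civilian working-age population = 133.67 + 85.58 = 219.25 million.
Unemployment rate = 8.90 / 133.67 = 6.66%.
Labor force participation rate = 133.67 / 219.25 = 60.97%.

Unemployment rate ≈ 6.66%; labor force participation rate ≈ 60.97%.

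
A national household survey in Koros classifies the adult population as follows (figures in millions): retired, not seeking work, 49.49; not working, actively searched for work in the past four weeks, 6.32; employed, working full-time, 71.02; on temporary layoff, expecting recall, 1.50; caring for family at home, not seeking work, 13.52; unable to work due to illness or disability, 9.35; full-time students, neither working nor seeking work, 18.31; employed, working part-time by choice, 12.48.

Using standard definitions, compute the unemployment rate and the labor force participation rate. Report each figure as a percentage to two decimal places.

Employed = 71.02 + 12.48 = 83.50 million.
Unemployed = 6.32 + 1.50 = 7.82 million (jobless and actively searching, or on temporary layoff).
Labor force = 83.50 + 7.82 = 91.32 million.
Not in labor force = 49.49 + 13.52 + 9.35 + 18.31 = 90.67 million (those not working and not actively searching are outside the labor force).
Civilian working-age population = 91.32 + 90.67 = 181.99 million.
Unemployment rate = 7.82 / 91.32 = 8.56%.
Labor force participation rate = 91.32 / 181.99 = 50.18%.

Unemployment rate ≈ 8.56%; labor force participation rate ≈ 50.18%.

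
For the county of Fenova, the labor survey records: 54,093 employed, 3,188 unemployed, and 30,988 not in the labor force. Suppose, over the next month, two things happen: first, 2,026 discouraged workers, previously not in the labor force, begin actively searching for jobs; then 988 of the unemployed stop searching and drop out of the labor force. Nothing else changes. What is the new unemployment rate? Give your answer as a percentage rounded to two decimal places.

Initially, labor force = 54,093 + 3,188 = 57,281, so u = 3,188/57,281 = 5.57%.
After the first change, unemployed and labor force both rise by 2,026 → E = 54,093, U = 5,214, labor force = 59,307.
After the second change, unemployed and labor force both fall by 988 → E = 54,093, U = 4,226, labor force = 58,319.
New unemployment rate = 4,226 / 58,319 = 7.25%.

New unemployment rate ≈ 7.25%.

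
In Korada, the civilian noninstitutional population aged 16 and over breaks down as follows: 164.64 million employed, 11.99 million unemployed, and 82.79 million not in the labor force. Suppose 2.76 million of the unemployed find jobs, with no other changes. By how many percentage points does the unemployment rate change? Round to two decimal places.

The unemployment rate changes by −1.56 percentage points.

Initially, labor force = 164.64 + 11.99 = 176.63 million, so u = 11.99/176.63 = 6.79%.
After the change, unemployed falls and employed rises by 2.76; labor force unchanged → E = 167.40, U = 9.23, labor force = 176.63 million.
New unemployment rate = 9.23 / 176.63 = 5.23%.
Change = 5.23% − 6.79% = −1.56 percentage points.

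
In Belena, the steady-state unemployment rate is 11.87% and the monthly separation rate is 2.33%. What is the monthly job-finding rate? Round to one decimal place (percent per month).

From u* = s/(s+f): f = s·(1−u)/u.
f = 2.33 × (1 − 0.1187) / 0.1187 = 2.0534 / 0.1187 ≈ 17.3% per month.

Job-finding rate ≈ 17.3% per month.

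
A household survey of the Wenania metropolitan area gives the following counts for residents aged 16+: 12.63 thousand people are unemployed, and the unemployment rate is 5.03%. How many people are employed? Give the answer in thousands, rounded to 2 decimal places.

About 238.46 thousand are employed.

Labor force = U / u = 12.63 / 0.0503 ≈ 251.09 thousand.
Employed = labor force − unemployed = 251.09 − 12.63 = 238.46 thousand.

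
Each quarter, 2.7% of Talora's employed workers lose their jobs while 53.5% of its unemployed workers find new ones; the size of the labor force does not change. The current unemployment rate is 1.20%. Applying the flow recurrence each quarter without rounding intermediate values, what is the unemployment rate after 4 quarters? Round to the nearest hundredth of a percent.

With a fixed labor force, u_{t+1} = u_t + s·(1−u_t) − f·u_t = u_t·(1−s−f) + s.
Here 1−s−f = 0.438 and s = 0.027.
u_1 = 0.012000 × 0.438 + 0.027 = 0.032256.
u_2 = 0.032256 × 0.438 + 0.027 = 0.041128.
u_3 = 0.041128 × 0.438 + 0.027 = 0.045014.
u_4 = 0.045014 × 0.438 + 0.027 = 0.046716.

Unemployment rate after four quarters ≈ 4.67%.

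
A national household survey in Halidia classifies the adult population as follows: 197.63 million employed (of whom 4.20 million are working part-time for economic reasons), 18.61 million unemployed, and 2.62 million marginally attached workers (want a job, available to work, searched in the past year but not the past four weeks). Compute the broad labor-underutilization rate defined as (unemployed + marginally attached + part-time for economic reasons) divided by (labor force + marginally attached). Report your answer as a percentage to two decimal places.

Labor force = 197.63 + 18.61 = 216.24 million.
Numerator = 18.61 + 2.62 + 4.20 = 25.43 million.
Denominator = 216.24 + 2.62 = 218.86 million.
Broad rate = 25.43 / 218.86 = 11.62%.

Broad underutilization rate ≈ 11.62%.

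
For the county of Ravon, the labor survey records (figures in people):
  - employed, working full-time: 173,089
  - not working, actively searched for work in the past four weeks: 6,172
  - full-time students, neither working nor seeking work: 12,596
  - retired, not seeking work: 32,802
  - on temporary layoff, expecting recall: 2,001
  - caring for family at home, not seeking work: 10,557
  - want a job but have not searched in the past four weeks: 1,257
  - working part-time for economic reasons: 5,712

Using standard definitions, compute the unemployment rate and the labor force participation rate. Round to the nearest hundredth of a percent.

Unemployment rate ≈ 4.37%; labor force participation rate ≈ 76.57%.

Employed = 173,089 + 5,712 = 178,801 (anyone who worked, including part-time for economic reasons, counts as employed).
Unemployed = 6,172 + 2,001 = 8,173 (jobless and actively searching, or on temporary layoff).
Labor force = 178,801 + 8,173 = 186,974.
Not in labor force = 12,596 + 32,802 + 10,557 + 1,257 = 57,212 (those not working and not actively searching are outside the labor force — including those who want a job but have given up searching).
Civilian working-age population = 186,974 + 57,212 = 244,186.
Unemployment rate = 8,173 / 186,974 = 4.37%.
Labor force participation rate = 186,974 / 244,186 = 76.57%.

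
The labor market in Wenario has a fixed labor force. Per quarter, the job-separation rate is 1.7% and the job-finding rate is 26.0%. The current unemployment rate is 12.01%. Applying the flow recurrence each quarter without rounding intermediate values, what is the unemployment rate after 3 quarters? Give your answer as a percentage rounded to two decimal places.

With a fixed labor force, u_{t+1} = u_t + s·(1−u_t) − f·u_t = u_t·(1−s−f) + s.
Here 1−s−f = 0.723 and s = 0.017.
u_1 = 0.120100 × 0.723 + 0.017 = 0.103832.
u_2 = 0.103832 × 0.723 + 0.017 = 0.092071.
u_3 = 0.092071 × 0.723 + 0.017 = 0.083567.

Unemployment rate after three quarters ≈ 8.36%.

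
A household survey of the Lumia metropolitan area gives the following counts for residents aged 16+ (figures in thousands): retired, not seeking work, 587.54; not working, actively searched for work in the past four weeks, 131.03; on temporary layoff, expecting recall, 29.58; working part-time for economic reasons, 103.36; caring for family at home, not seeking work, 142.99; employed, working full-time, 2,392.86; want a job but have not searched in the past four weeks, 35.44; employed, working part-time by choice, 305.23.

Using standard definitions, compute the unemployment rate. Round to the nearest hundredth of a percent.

Unemployment rate ≈ 5.42%.

Employed = 103.36 + 2,392.86 + 305.23 = 2,801.45 thousand (anyone who worked, including part-time for economic reasons, counts as employed).
Unemployed = 131.03 + 29.58 = 160.61 thousand (jobless and actively searching, or on temporary layoff).
Labor force = 2,801.45 + 160.61 = 2,962.06 thousand.
Unemployment rate = 160.61 / 2,962.06 = 5.42%.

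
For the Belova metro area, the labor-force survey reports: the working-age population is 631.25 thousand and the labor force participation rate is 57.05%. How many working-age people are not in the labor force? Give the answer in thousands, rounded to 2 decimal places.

About 271.12 thousand are not in the labor force.

Share not in the labor force = 1 − 0.5705 = 0.4295.
Not in labor force = 0.4295 × 631.25 ≈ 271.12 thousand.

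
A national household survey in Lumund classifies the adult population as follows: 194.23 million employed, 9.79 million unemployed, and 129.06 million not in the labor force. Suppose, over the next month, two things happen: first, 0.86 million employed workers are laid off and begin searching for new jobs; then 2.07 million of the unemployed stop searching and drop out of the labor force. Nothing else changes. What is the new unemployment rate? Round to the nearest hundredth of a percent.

New unemployment rate ≈ 4.25%.

Initially, labor force = 194.23 + 9.79 = 204.02 million, so u = 9.79/204.02 = 4.80%.
After the first change, employed falls and unemployed rises by 0.86; labor force unchanged → E = 193.37, U = 10.65, labor force = 204.02 million.
After the second change, unemployed and labor force both fall by 2.07 → E = 193.37, U = 8.58, labor force = 201.95 million.
New unemployment rate = 8.58 / 201.95 = 4.25%.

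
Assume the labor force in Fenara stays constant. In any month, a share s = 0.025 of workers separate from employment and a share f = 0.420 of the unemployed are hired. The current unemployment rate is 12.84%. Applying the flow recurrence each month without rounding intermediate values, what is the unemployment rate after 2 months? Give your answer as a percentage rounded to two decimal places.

Unemployment rate after two months ≈ 7.84%.

With a fixed labor force, u_{t+1} = u_t + s·(1−u_t) − f·u_t = u_t·(1−s−f) + s.
Here 1−s−f = 0.555 and s = 0.025.
u_1 = 0.128400 × 0.555 + 0.025 = 0.096262.
u_2 = 0.096262 × 0.555 + 0.025 = 0.078425.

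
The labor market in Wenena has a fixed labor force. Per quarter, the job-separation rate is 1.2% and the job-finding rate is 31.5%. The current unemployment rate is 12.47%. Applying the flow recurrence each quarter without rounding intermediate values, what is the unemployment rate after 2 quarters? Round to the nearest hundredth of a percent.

With a fixed labor force, u_{t+1} = u_t + s·(1−u_t) − f·u_t = u_t·(1−s−f) + s.
Here 1−s−f = 0.673 and s = 0.012.
u_1 = 0.124700 × 0.673 + 0.012 = 0.095923.
u_2 = 0.095923 × 0.673 + 0.012 = 0.076556.

Unemployment rate after two quarters ≈ 7.66%.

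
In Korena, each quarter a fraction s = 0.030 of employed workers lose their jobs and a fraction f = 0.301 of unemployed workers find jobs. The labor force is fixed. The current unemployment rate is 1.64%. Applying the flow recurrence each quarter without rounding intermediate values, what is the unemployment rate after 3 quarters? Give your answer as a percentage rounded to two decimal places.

With a fixed labor force, u_{t+1} = u_t + s·(1−u_t) − f·u_t = u_t·(1−s−f) + s.
Here 1−s−f = 0.669 and s = 0.030.
u_1 = 0.016400 × 0.669 + 0.030 = 0.040972.
u_2 = 0.040972 × 0.669 + 0.030 = 0.057410.
u_3 = 0.057410 × 0.669 + 0.030 = 0.068407.

Unemployment rate after three quarters ≈ 6.84%.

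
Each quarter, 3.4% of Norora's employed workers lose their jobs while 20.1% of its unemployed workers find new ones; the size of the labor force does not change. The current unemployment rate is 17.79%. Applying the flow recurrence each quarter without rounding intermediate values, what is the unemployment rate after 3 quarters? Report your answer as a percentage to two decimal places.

Unemployment rate after three quarters ≈ 15.96%.

With a fixed labor force, u_{t+1} = u_t + s·(1−u_t) − f·u_t = u_t·(1−s−f) + s.
Here 1−s−f = 0.765 and s = 0.034.
u_1 = 0.177900 × 0.765 + 0.034 = 0.170094.
u_2 = 0.170094 × 0.765 + 0.034 = 0.164122.
u_3 = 0.164122 × 0.765 + 0.034 = 0.159553.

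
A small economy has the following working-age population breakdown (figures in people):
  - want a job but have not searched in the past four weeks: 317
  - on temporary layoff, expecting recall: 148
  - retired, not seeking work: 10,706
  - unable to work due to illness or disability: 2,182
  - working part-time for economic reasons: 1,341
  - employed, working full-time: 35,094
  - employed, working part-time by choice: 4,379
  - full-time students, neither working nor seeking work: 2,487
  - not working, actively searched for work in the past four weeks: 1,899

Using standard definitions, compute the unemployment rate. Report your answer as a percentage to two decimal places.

Unemployment rate ≈ 4.78%.

Employed = 1,341 + 35,094 + 4,379 = 40,814 (anyone who worked, including part-time for economic reasons, counts as employed).
Unemployed = 148 + 1,899 = 2,047 (jobless and actively searching, or on temporary layoff).
Labor force = 40,814 + 2,047 = 42,861.
Unemployment rate = 2,047 / 42,861 = 4.78%.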